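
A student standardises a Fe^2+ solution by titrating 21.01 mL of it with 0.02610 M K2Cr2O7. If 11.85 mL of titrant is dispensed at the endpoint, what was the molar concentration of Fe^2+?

0.0883 M

n(K2Cr2O7) = 0.02610 x 0.01185 = 0.0003093 mol.
From the balanced equation, 1 mol K2Cr2O7 reacts with 6 mol Fe^2+, so n(Fe^2+) = 0.0003093 x 6/1 = 0.001856 mol.
[Fe^2+] = 0.001856 / 0.02101 L = 0.0883 M.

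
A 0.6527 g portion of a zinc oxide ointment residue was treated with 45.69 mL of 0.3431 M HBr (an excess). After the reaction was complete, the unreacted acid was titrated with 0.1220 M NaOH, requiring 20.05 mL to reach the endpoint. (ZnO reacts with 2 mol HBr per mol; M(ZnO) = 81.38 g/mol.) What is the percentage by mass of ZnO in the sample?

Total n(HBr) added = 0.3431 x 0.04569 = 0.01568 mol.
n(NaOH) used = 0.1220 x 0.02005 = 0.002446 mol, which equals the excess n(HBr).
So n(HBr) consumed by the sample = 0.01568 - 0.002446 = 0.01323 mol.
n(ZnO) = 0.01323 / 2 = 0.006615 mol.
mass ZnO = 0.006615 x 81.38 = 0.5383 g, so %ZnO = 0.5383/0.6527 x 100 = 82.5%.

82.5%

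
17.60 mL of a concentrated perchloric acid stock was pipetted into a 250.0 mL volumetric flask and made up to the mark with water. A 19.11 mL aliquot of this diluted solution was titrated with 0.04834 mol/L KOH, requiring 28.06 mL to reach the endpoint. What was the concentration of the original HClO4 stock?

1.01 M

n(KOH) = 0.04834 x 0.02806 = 0.001356 mol.
n(HClO4) in the aliquot = 0.001356 mol.
[diluted HClO4] = 0.001356 / 0.01911 = 0.07098 M.
Dilution factor = 250.0/17.60 = 14.20, so [stock] = 0.07098 x 14.20 = 1.01 M.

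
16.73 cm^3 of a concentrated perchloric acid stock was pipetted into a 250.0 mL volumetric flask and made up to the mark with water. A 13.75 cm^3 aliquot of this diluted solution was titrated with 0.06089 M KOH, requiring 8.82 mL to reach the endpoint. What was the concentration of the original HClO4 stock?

n(KOH) = 0.06089 x 0.008820 = 0.0005370 mol.
n(HClO4) in the aliquot = 0.0005370 mol.
[diluted HClO4] = 0.0005370 / 0.01375 = 0.03906 M.
Dilution factor = 250.0/16.73 = 14.94, so [stock] = 0.03906 x 14.94 = 0.584 M.

0.584 M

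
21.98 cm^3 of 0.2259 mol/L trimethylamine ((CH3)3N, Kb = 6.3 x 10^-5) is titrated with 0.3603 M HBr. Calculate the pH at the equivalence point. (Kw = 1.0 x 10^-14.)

n((CH3)3N) = 0.2259 x 0.02198 = 0.004965 mol; V(HBr) at equivalence = 0.004965/0.3603 = 0.01378 L.
At equivalence the base is fully converted to (CH3)3NH+; total volume = 0.03576 L, so [(CH3)3NH+] = 0.004965/0.03576 = 0.1388 M.
Ka((CH3)3NH+) = Kw/Kb = 1.0e-14 / 6.3 x 10^-5 = 1.59e-10.
[H^+] = sqrt(Ka x [(CH3)3NH+]) = sqrt(1.59e-10 x 0.1388) = 4.69e-6 M.
pH = -log(4.69e-6) = 5.33.

5.33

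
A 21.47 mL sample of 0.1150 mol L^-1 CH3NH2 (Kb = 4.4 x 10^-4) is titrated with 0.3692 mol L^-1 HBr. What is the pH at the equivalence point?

5.85

n(CH3NH2) = 0.1150 x 0.02147 = 0.002469 mol; V(HBr) at equivalence = 0.002469/0.3692 = 0.006688 L.
At equivalence the base is fully converted to CH3NH3+; total volume = 0.02816 L, so [CH3NH3+] = 0.002469/0.02816 = 0.08769 M.
Ka(CH3NH3+) = Kw/Kb = 1.0e-14 / 4.4 x 10^-4 = 2.27e-11.
[H^+] = sqrt(Ka x [CH3NH3+]) = sqrt(2.27e-11 x 0.08769) = 1.41e-6 M.
pH = -log(1.41e-6) = 5.85.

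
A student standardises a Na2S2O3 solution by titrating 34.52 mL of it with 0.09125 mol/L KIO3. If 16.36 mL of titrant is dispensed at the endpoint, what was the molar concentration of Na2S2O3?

n(KIO3) = 0.09125 x 0.01636 = 0.001493 mol.
From the balanced equation, 1 mol KIO3 reacts with 6 mol Na2S2O3, so n(Na2S2O3) = 0.001493 x 6/1 = 0.008957 mol.
[Na2S2O3] = 0.008957 / 0.03452 L = 0.259 M.

0.259 M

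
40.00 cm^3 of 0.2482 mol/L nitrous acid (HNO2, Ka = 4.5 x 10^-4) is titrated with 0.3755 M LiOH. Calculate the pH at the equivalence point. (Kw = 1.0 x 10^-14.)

8.26

n(HNO2) = 0.2482 x 0.04000 = 0.009928 mol; V(LiOH) at equivalence = 0.009928/0.3755 = 0.02644 L.
At equivalence all the acid is converted to NO2-; total volume = 0.04000 + 0.02644 = 0.06644 L, so [NO2-] = 0.009928/0.06644 = 0.1494 M.
Kb = Kw/Ka = 1.0e-14 / 4.5 x 10^-4 = 2.22e-11.
[OH^-] = sqrt(Kb x [NO2-]) = sqrt(2.22e-11 x 0.1494) = 1.82e-6 M.
pOH = 5.74, so pH = 14.00 - 5.74 = 8.26.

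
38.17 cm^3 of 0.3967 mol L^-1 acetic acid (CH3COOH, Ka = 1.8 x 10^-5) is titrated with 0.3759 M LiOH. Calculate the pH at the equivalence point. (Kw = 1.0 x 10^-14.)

9.02

n(CH3COOH) = 0.3967 x 0.03817 = 0.01514 mol; V(LiOH) at equivalence = 0.01514/0.3759 = 0.04028 L.
At equivalence all the acid is converted to CH3COO-; total volume = 0.03817 + 0.04028 = 0.07845 L, so [CH3COO-] = 0.01514/0.07845 = 0.1930 M.
Kb = Kw/Ka = 1.0e-14 / 1.8 x 10^-5 = 5.56e-10.
[OH^-] = sqrt(Kb x [CH3COO-]) = sqrt(5.56e-10 x 0.1930) = 1.04e-5 M.
pOH = 4.98, so pH = 14.00 - 4.98 = 9.02.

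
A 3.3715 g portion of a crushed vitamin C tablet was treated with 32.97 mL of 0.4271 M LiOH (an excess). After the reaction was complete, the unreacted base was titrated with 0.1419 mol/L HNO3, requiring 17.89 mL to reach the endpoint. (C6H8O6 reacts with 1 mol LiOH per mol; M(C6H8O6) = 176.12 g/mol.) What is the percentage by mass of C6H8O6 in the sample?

Total n(LiOH) added = 0.4271 x 0.03297 = 0.01408 mol.
n(HNO3) used = 0.1419 x 0.01789 = 0.002539 mol, which equals the excess n(LiOH).
So n(LiOH) consumed by the sample = 0.01408 - 0.002539 = 0.01154 mol.
n(C6H8O6) = 0.01154 / 1 = 0.01154 mol.
mass C6H8O6 = 0.01154 x 176.12 = 2.033 g, so %C6H8O6 = 2.033/3.3715 x 100 = 60.3%.

60.3%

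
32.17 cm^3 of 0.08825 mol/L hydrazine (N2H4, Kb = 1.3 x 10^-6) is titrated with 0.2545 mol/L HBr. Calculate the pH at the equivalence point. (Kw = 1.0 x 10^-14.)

n(N2H4) = 0.08825 x 0.03217 = 0.002839 mol; V(HBr) at equivalence = 0.002839/0.2545 = 0.01116 L.
At equivalence the base is fully converted to N2H5+; total volume = 0.04333 L, so [N2H5+] = 0.002839/0.04333 = 0.06553 M.
Ka(N2H5+) = Kw/Kb = 1.0e-14 / 1.3 x 10^-6 = 7.69e-9.
[H^+] = sqrt(Ka x [N2H5+]) = sqrt(7.69e-9 x 0.06553) = 2.25e-5 M.
pH = -log(2.25e-5) = 4.65.

4.65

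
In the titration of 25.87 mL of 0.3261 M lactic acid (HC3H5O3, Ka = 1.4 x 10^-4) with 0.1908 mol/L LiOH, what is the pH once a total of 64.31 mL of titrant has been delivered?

12.63

n(acid) = 0.3261 x 0.02587 = 0.008436 mol; n(LiOH) added = 0.1908 x 0.06431 = 0.01227 mol.
Base is in excess by 0.01227 - 0.008436 = 0.003834 mol in a total volume of 0.09018 L.
[OH^-] = 0.003834/0.09018 = 0.04252 M, so pOH = 1.37 and pH = 14.00 - 1.37 = 12.63.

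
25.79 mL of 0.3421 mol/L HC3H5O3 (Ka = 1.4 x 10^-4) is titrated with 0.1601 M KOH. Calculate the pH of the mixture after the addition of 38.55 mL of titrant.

Initial n(HC3H5O3) = 0.3421 x 0.02579 = 0.008823 mol.
n(KOH) added = 0.1601 x 0.03855 = 0.006172 mol, converting that many moles of HC3H5O3 to C3H5O3-.
Remaining n(HC3H5O3) = 0.002651 mol; n(C3H5O3-) = 0.006172 mol.
By Henderson-Hasselbalch, pH = pKa + log([A^-]/[HA]) = 3.85 + log(0.006172/0.002651) = 3.85 + (+0.37) = 4.22.

4.22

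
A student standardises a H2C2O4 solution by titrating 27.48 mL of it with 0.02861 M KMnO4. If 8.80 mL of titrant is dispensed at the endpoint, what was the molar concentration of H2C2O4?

0.0229 M

n(KMnO4) = 0.02861 x 0.008800 = 0.0002518 mol.
From the balanced equation, 2 mol KMnO4 reacts with 5 mol H2C2O4, so n(H2C2O4) = 0.0002518 x 5/2 = 0.0006294 mol.
[H2C2O4] = 0.0006294 / 0.02748 L = 0.0229 M.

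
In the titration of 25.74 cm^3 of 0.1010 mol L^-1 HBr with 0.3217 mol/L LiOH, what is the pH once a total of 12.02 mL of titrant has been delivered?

12.53

n(acid) = 0.1010 x 0.02574 = 0.002600 mol; n(LiOH) added = 0.3217 x 0.01202 = 0.003867 mol.
Base is in excess by 0.003867 - 0.002600 = 0.001267 mol in a total volume of 0.03776 L.
[OH^-] = 0.001267/0.03776 = 0.03356 M, so pOH = 1.47 and pH = 14.00 - 1.47 = 12.53.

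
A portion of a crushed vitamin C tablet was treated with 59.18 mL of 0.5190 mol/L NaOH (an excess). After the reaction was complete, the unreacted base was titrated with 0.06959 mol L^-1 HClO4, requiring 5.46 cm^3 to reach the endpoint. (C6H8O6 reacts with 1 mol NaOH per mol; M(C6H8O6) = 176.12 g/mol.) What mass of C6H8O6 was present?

Total n(NaOH) added = 0.5190 x 0.05918 = 0.03071 mol.
n(HClO4) used = 0.06959 x 0.005460 = 0.0003800 mol, which equals the excess n(NaOH).
So n(NaOH) consumed by the sample = 0.03071 - 0.0003800 = 0.03033 mol.
n(C6H8O6) = 0.03033 / 1 = 0.03033 mol.
mass = 0.03033 mol x 176.12 g/mol = 5.34 g.

5.34 g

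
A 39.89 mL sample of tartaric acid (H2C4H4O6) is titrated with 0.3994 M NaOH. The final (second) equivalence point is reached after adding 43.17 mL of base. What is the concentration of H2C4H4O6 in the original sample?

0.216 M

n(NaOH) = 0.3994 x 0.04317 = 0.01724 mol.
At the final (second) equivalence point, 2 mol OH^- react per mol H2C4H4O6, so n(H2C4H4O6) = 0.01724 / 2 = 0.008621 mol.
[H2C4H4O6] = 0.008621 / 0.03989 L = 0.216 M.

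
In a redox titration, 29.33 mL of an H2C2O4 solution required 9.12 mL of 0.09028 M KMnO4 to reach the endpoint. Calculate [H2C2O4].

n(KMnO4) = 0.09028 x 0.009120 = 0.0008234 mol.
From the balanced equation, 2 mol KMnO4 reacts with 5 mol H2C2O4, so n(H2C2O4) = 0.0008234 x 5/2 = 0.002058 mol.
[H2C2O4] = 0.002058 / 0.02933 L = 0.0702 M.

0.0702 M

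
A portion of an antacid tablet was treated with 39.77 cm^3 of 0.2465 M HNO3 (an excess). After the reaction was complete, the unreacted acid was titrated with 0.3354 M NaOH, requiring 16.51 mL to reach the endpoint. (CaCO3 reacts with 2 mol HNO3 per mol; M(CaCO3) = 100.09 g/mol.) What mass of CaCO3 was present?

Total n(HNO3) added = 0.2465 x 0.03977 = 0.009803 mol.
n(NaOH) used = 0.3354 x 0.01651 = 0.005537 mol, which equals the excess n(HNO3).
So n(HNO3) consumed by the sample = 0.009803 - 0.005537 = 0.004266 mol.
n(CaCO3) = 0.004266 / 2 = 0.002133 mol.
mass = 0.002133 mol x 100.09 g/mol = 0.213 g.

0.213 g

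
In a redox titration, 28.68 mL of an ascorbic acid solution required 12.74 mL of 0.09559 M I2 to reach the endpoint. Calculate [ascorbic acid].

n(I2) = 0.09559 x 0.01274 = 0.001218 mol.
From the balanced equation, 1 mol I2 reacts with 1 mol ascorbic acid, so n(ascorbic acid) = 0.001218 x 1/1 = 0.001218 mol.
[ascorbic acid] = 0.001218 / 0.02868 L = 0.0425 M.

0.0425 M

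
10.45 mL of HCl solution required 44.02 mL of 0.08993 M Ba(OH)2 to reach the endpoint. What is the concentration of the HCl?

0.758 M

n(Ba(OH)2) delivered = 0.08993 x 0.04402 = 0.003959 mol.
The reaction is 2 HCl + 1 Ba(OH)2, so n(HCl) = 0.003959 x 2/1 = 0.007917 mol.
[HCl] = 0.007917 mol / 0.01045 L = 0.758 M.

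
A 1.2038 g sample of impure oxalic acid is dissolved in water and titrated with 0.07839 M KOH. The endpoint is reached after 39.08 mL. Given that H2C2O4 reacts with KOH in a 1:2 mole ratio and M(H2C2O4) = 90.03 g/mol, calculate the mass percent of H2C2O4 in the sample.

n(KOH) = 0.07839 x 0.03908 = 0.003063 mol.
n(H2C2O4) = 0.003063 / 2 = 0.001532 mol.
mass of H2C2O4 = 0.001532 x 90.03 = 0.1379 g.
% purity = 0.1379 / 1.2038 x 100 = 11.5%.

11.5%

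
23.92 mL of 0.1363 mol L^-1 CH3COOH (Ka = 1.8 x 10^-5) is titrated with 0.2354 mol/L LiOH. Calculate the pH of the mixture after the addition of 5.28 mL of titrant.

Initial n(CH3COOH) = 0.1363 x 0.02392 = 0.003260 mol.
n(LiOH) added = 0.2354 x 0.005280 = 0.001243 mol, converting that many moles of CH3COOH to CH3COO-.
Remaining n(CH3COOH) = 0.002017 mol; n(CH3COO-) = 0.001243 mol.
By Henderson-Hasselbalch, pH = pKa + log([A^-]/[HA]) = 4.74 + log(0.001243/0.002017) = 4.74 + (-0.21) = 4.53.

4.53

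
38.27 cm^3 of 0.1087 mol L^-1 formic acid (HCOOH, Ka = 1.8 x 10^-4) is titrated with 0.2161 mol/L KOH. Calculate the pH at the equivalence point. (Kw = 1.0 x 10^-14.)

8.30

n(HCOOH) = 0.1087 x 0.03827 = 0.004160 mol; V(KOH) at equivalence = 0.004160/0.2161 = 0.01925 L.
At equivalence all the acid is converted to HCOO-; total volume = 0.03827 + 0.01925 = 0.05752 L, so [HCOO-] = 0.004160/0.05752 = 0.07232 M.
Kb = Kw/Ka = 1.0e-14 / 1.8 x 10^-4 = 5.56e-11.
[OH^-] = sqrt(Kb x [HCOO-]) = sqrt(5.56e-11 x 0.07232) = 2.00e-6 M.
pOH = 5.70, so pH = 14.00 - 5.70 = 8.30.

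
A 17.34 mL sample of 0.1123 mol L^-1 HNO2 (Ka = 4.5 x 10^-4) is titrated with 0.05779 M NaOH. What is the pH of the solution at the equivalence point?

n(HNO2) = 0.1123 x 0.01734 = 0.001947 mol; V(NaOH) at equivalence = 0.001947/0.05779 = 0.03370 L.
At equivalence all the acid is converted to NO2-; total volume = 0.01734 + 0.03370 = 0.05104 L, so [NO2-] = 0.001947/0.05104 = 0.03816 M.
Kb = Kw/Ka = 1.0e-14 / 4.5 x 10^-4 = 2.22e-11.
[OH^-] = sqrt(Kb x [NO2-]) = sqrt(2.22e-11 x 0.03816) = 9.21e-7 M.
pOH = 6.04, so pH = 14.00 - 6.04 = 7.96.

7.96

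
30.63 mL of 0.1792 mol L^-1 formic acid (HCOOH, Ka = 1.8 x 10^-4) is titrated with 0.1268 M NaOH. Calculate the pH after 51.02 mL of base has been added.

12.08

n(acid) = 0.1792 x 0.03063 = 0.005489 mol; n(NaOH) added = 0.1268 x 0.05102 = 0.006469 mol.
Base is in excess by 0.006469 - 0.005489 = 0.0009804 mol in a total volume of 0.08165 L.
[OH^-] = 0.0009804/0.08165 = 0.01201 M, so pOH = 1.92 and pH = 14.00 - 1.92 = 12.08.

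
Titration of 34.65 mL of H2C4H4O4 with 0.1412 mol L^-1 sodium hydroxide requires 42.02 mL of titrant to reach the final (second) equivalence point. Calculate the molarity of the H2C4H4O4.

n(NaOH) = 0.1412 x 0.04202 = 0.005933 mol.
At the final (second) equivalence point, 2 mol OH^- react per mol H2C4H4O4, so n(H2C4H4O4) = 0.005933 / 2 = 0.002967 mol.
[H2C4H4O4] = 0.002967 / 0.03465 L = 0.0856 M.

0.0856 M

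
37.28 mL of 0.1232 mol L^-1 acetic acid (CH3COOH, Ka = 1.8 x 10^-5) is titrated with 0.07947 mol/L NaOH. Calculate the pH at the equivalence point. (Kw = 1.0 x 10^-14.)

n(CH3COOH) = 0.1232 x 0.03728 = 0.004593 mol; V(NaOH) at equivalence = 0.004593/0.07947 = 0.05779 L.
At equivalence all the acid is converted to CH3COO-; total volume = 0.03728 + 0.05779 = 0.09507 L, so [CH3COO-] = 0.004593/0.09507 = 0.04831 M.
Kb = Kw/Ka = 1.0e-14 / 1.8 x 10^-5 = 5.56e-10.
[OH^-] = sqrt(Kb x [CH3COO-]) = sqrt(5.56e-10 x 0.04831) = 5.18e-6 M.
pOH = 5.29, so pH = 14.00 - 5.29 = 8.71.

8.71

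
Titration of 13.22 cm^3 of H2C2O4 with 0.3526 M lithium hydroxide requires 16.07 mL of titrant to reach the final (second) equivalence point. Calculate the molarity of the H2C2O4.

0.214 M

n(LiOH) = 0.3526 x 0.01607 = 0.005666 mol.
At the final (second) equivalence point, 2 mol OH^- react per mol H2C2O4, so n(H2C2O4) = 0.005666 / 2 = 0.002833 mol.
[H2C2O4] = 0.002833 / 0.01322 L = 0.214 M.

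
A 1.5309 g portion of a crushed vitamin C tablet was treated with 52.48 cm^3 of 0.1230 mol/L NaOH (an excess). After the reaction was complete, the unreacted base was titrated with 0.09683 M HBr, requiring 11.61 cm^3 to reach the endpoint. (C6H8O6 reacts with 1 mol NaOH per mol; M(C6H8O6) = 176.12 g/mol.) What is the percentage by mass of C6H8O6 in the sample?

Total n(NaOH) added = 0.1230 x 0.05248 = 0.006455 mol.
n(HBr) used = 0.09683 x 0.01161 = 0.001124 mol, which equals the excess n(NaOH).
So n(NaOH) consumed by the sample = 0.006455 - 0.001124 = 0.005331 mol.
n(C6H8O6) = 0.005331 / 1 = 0.005331 mol.
mass C6H8O6 = 0.005331 x 176.12 = 0.9389 g, so %C6H8O6 = 0.9389/1.5309 x 100 = 61.3%.

61.3%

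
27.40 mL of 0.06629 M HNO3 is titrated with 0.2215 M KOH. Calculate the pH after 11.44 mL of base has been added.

12.27

n(acid) = 0.06629 x 0.02740 = 0.001816 mol; n(KOH) added = 0.2215 x 0.01144 = 0.002534 mol.
Base is in excess by 0.002534 - 0.001816 = 0.0007176 mol in a total volume of 0.03884 L.
[OH^-] = 0.0007176/0.03884 = 0.01848 M, so pOH = 1.73 and pH = 14.00 - 1.73 = 12.27.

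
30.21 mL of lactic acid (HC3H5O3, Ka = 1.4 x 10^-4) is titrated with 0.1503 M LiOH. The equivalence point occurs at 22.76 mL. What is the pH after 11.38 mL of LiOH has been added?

3.85

11.38 mL is exactly half the equivalence volume (22.76/2), i.e. the half-equivalence point.
There, n(HA) = n(A^-), so pH = pKa = -log(1.4 x 10^-4) = 3.85.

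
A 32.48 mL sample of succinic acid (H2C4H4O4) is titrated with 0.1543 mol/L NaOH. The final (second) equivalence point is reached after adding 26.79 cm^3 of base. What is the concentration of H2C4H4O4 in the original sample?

n(NaOH) = 0.1543 x 0.02679 = 0.004134 mol.
At the final (second) equivalence point, 2 mol OH^- react per mol H2C4H4O4, so n(H2C4H4O4) = 0.004134 / 2 = 0.002067 mol.
[H2C4H4O4] = 0.002067 / 0.03248 L = 0.0636 M.

0.0636 M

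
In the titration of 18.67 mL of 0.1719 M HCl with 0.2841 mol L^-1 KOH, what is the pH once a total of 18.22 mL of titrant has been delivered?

12.73

n(acid) = 0.1719 x 0.01867 = 0.003209 mol; n(KOH) added = 0.2841 x 0.01822 = 0.005176 mol.
Base is in excess by 0.005176 - 0.003209 = 0.001967 mol in a total volume of 0.03689 L.
[OH^-] = 0.001967/0.03689 = 0.05332 M, so pOH = 1.27 and pH = 14.00 - 1.27 = 12.73.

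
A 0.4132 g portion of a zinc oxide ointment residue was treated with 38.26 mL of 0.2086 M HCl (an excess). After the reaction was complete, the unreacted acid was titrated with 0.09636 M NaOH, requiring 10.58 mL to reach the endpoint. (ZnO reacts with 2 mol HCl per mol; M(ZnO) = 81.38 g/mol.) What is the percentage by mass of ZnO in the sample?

68.6%

Total n(HCl) added = 0.2086 x 0.03826 = 0.007981 mol.
n(NaOH) used = 0.09636 x 0.01058 = 0.001019 mol, which equals the excess n(HCl).
So n(HCl) consumed by the sample = 0.007981 - 0.001019 = 0.006962 mol.
n(ZnO) = 0.006962 / 2 = 0.003481 mol.
mass ZnO = 0.003481 x 81.38 = 0.2833 g, so %ZnO = 0.2833/0.4132 x 100 = 68.6%.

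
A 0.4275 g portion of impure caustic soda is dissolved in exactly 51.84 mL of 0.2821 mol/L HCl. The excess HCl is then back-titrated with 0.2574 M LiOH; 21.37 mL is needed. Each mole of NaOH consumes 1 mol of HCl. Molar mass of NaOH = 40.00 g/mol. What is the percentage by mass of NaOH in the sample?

Total n(HCl) added = 0.2821 x 0.05184 = 0.01462 mol.
n(LiOH) used = 0.2574 x 0.02137 = 0.005501 mol, which equals the excess n(HCl).
So n(HCl) consumed by the sample = 0.01462 - 0.005501 = 0.009123 mol.
n(NaOH) = 0.009123 / 1 = 0.009123 mol.
mass NaOH = 0.009123 x 40.00 = 0.3649 g, so %NaOH = 0.3649/0.4275 x 100 = 85.4%.

85.4%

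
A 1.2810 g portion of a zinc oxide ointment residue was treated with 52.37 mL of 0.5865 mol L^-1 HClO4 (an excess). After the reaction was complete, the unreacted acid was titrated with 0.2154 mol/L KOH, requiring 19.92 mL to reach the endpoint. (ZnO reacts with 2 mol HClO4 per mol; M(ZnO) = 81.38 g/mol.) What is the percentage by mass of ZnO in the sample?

Total n(HClO4) added = 0.5865 x 0.05237 = 0.03072 mol.
n(KOH) used = 0.2154 x 0.01992 = 0.004291 mol, which equals the excess n(HClO4).
So n(HClO4) consumed by the sample = 0.03072 - 0.004291 = 0.02642 mol.
n(ZnO) = 0.02642 / 2 = 0.01321 mol.
mass ZnO = 0.01321 x 81.38 = 1.075 g, so %ZnO = 1.075/1.2810 x 100 = 83.9%.

83.9%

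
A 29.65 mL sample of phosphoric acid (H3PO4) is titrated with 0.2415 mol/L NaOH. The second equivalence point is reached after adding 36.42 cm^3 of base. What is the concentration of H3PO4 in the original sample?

0.148 M

n(NaOH) = 0.2415 x 0.03642 = 0.008795 mol.
At the second equivalence point, 2 mol OH^- react per mol H3PO4, so n(H3PO4) = 0.008795 / 2 = 0.004398 mol.
[H3PO4] = 0.004398 / 0.02965 L = 0.148 M.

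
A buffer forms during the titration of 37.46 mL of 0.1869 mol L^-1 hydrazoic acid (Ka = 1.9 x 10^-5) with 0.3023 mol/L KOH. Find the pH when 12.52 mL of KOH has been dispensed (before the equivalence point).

4.79

Initial n(HN3) = 0.1869 x 0.03746 = 0.007001 mol.
n(KOH) added = 0.3023 x 0.01252 = 0.003785 mol, converting that many moles of HN3 to N3-.
Remaining n(HN3) = 0.003216 mol; n(N3-) = 0.003785 mol.
By Henderson-Hasselbalch, pH = pKa + log([A^-]/[HA]) = 4.72 + log(0.003785/0.003216) = 4.72 + (+0.07) = 4.79.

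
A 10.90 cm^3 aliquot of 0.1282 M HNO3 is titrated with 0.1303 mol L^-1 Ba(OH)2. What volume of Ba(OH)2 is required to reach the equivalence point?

5.36 mL

n(HNO3) = 0.1282 mol/L x 0.01090 L = 0.001397 mol.
The neutralisation is 2 HNO3 : 1 Ba(OH)2, so n(Ba(OH)2) = 0.001397 x 1/2 = 0.0006987 mol.
V(Ba(OH)2) = 0.0006987 / 0.1303 = 0.005362 L = 5.36 mL.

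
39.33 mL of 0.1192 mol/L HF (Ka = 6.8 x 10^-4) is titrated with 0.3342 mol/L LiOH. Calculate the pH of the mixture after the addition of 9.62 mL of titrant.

3.51

Initial n(HF) = 0.1192 x 0.03933 = 0.004688 mol.
n(LiOH) added = 0.3342 x 0.009620 = 0.003215 mol, converting that many moles of HF to F-.
Remaining n(HF) = 0.001473 mol; n(F-) = 0.003215 mol.
By Henderson-Hasselbalch, pH = pKa + log([A^-]/[HA]) = 3.17 + log(0.003215/0.001473) = 3.17 + (+0.34) = 3.51.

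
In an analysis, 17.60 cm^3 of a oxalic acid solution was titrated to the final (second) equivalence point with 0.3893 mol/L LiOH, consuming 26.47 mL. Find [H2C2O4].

n(LiOH) = 0.3893 x 0.02647 = 0.01030 mol.
At the final (second) equivalence point, 2 mol OH^- react per mol H2C2O4, so n(H2C2O4) = 0.01030 / 2 = 0.005152 mol.
[H2C2O4] = 0.005152 / 0.01760 L = 0.293 M.

0.293 M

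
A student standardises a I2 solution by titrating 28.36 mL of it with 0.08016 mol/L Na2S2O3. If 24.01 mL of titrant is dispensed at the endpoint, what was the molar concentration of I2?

0.0339 M

n(Na2S2O3) = 0.08016 x 0.02401 = 0.001925 mol.
From the balanced equation, 2 mol Na2S2O3 reacts with 1 mol I2, so n(I2) = 0.001925 x 1/2 = 0.0009623 mol.
[I2] = 0.0009623 / 0.02836 L = 0.0339 M.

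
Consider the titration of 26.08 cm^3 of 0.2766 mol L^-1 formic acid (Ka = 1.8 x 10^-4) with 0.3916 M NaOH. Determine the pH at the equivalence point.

n(HCOOH) = 0.2766 x 0.02608 = 0.007214 mol; V(NaOH) at equivalence = 0.007214/0.3916 = 0.01842 L.
At equivalence all the acid is converted to HCOO-; total volume = 0.02608 + 0.01842 = 0.04450 L, so [HCOO-] = 0.007214/0.04450 = 0.1621 M.
Kb = Kw/Ka = 1.0e-14 / 1.8 x 10^-4 = 5.56e-11.
[OH^-] = sqrt(Kb x [HCOO-]) = sqrt(5.56e-11 x 0.1621) = 3.00e-6 M.
pOH = 5.52, so pH = 14.00 - 5.52 = 8.48.

8.48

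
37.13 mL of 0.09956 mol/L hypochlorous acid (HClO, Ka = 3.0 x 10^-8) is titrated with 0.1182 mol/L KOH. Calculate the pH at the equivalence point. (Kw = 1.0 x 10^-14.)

10.13

n(HClO) = 0.09956 x 0.03713 = 0.003697 mol; V(KOH) at equivalence = 0.003697/0.1182 = 0.03127 L.
At equivalence all the acid is converted to ClO-; total volume = 0.03713 + 0.03127 = 0.06840 L, so [ClO-] = 0.003697/0.06840 = 0.05404 M.
Kb = Kw/Ka = 1.0e-14 / 3.0 x 10^-8 = 3.33e-7.
[OH^-] = sqrt(Kb x [ClO-]) = sqrt(3.33e-7 x 0.05404) = 0.000134 M.
pOH = 3.87, so pH = 14.00 - 3.87 = 10.13.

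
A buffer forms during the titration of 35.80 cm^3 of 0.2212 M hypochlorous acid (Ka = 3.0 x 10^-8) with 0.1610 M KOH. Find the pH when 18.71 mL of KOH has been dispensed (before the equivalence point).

7.31

Initial n(HClO) = 0.2212 x 0.03580 = 0.007919 mol.
n(KOH) added = 0.1610 x 0.01871 = 0.003012 mol, converting that many moles of HClO to ClO-.
Remaining n(HClO) = 0.004907 mol; n(ClO-) = 0.003012 mol.
By Henderson-Hasselbalch, pH = pKa + log([A^-]/[HA]) = 7.52 + log(0.003012/0.004907) = 7.52 + (-0.21) = 7.31.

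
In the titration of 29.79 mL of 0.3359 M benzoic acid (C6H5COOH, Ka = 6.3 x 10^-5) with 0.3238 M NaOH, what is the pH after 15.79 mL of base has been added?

Initial n(C6H5COOH) = 0.3359 x 0.02979 = 0.01001 mol.
n(NaOH) added = 0.3238 x 0.01579 = 0.005113 mol, converting that many moles of C6H5COOH to C6H5COO-.
Remaining n(C6H5COOH) = 0.004894 mol; n(C6H5COO-) = 0.005113 mol.
By Henderson-Hasselbalch, pH = pKa + log([A^-]/[HA]) = 4.20 + log(0.005113/0.004894) = 4.20 + (+0.02) = 4.22.

4.22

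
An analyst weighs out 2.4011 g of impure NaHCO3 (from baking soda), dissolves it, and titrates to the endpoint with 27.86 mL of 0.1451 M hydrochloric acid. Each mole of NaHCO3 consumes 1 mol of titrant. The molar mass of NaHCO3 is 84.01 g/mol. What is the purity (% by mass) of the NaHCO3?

n(HCl) = 0.1451 x 0.02786 = 0.004042 mol.
n(NaHCO3) = 0.004042 / 1 = 0.004042 mol.
mass of NaHCO3 = 0.004042 x 84.01 = 0.3396 g.
% purity = 0.3396 / 2.4011 x 100 = 14.1%.

14.1%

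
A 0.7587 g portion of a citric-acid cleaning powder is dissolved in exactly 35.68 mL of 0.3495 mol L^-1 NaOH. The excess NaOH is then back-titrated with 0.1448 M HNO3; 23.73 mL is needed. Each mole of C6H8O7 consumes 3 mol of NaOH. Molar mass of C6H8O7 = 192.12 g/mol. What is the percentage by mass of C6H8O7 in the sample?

76.3%

Total n(NaOH) added = 0.3495 x 0.03568 = 0.01247 mol.
n(HNO3) used = 0.1448 x 0.02373 = 0.003436 mol, which equals the excess n(NaOH).
So n(NaOH) consumed by the sample = 0.01247 - 0.003436 = 0.009034 mol.
n(C6H8O7) = 0.009034 / 3 = 0.003011 mol.
mass C6H8O7 = 0.003011 x 192.12 = 0.5785 g, so %C6H8O7 = 0.5785/0.7587 x 100 = 76.3%.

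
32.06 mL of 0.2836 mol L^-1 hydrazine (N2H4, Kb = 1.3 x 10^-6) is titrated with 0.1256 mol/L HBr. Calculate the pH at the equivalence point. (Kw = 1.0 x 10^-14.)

4.59

n(N2H4) = 0.2836 x 0.03206 = 0.009092 mol; V(HBr) at equivalence = 0.009092/0.1256 = 0.07239 L.
At equivalence the base is fully converted to N2H5+; total volume = 0.1045 L, so [N2H5+] = 0.009092/0.1045 = 0.08705 M.
Ka(N2H5+) = Kw/Kb = 1.0e-14 / 1.3 x 10^-6 = 7.69e-9.
[H^+] = sqrt(Ka x [N2H5+]) = sqrt(7.69e-9 x 0.08705) = 2.59e-5 M.
pH = -log(2.59e-5) = 4.59.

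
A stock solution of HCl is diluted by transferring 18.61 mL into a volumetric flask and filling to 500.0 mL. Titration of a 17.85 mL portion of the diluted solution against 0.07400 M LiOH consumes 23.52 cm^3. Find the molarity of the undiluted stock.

n(LiOH) = 0.07400 x 0.02352 = 0.001740 mol.
n(HCl) in the aliquot = 0.001740 mol.
[diluted HCl] = 0.001740 / 0.01785 = 0.09751 M.
Dilution factor = 500.0/18.61 = 26.87, so [stock] = 0.09751 x 26.87 = 2.62 M.

2.62 M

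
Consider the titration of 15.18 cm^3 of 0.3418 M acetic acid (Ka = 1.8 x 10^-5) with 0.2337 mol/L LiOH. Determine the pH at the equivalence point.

8.94

n(CH3COOH) = 0.3418 x 0.01518 = 0.005189 mol; V(LiOH) at equivalence = 0.005189/0.2337 = 0.02220 L.
At equivalence all the acid is converted to CH3COO-; total volume = 0.01518 + 0.02220 = 0.03738 L, so [CH3COO-] = 0.005189/0.03738 = 0.1388 M.
Kb = Kw/Ka = 1.0e-14 / 1.8 x 10^-5 = 5.56e-10.
[OH^-] = sqrt(Kb x [CH3COO-]) = sqrt(5.56e-10 x 0.1388) = 8.78e-6 M.
pOH = 5.06, so pH = 14.00 - 5.06 = 8.94.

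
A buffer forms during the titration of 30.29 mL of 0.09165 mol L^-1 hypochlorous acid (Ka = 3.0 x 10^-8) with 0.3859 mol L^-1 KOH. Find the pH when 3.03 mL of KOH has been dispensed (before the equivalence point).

7.38

Initial n(HClO) = 0.09165 x 0.03029 = 0.002776 mol.
n(KOH) added = 0.3859 x 0.003030 = 0.001169 mol, converting that many moles of HClO to ClO-.
Remaining n(HClO) = 0.001607 mol; n(ClO-) = 0.001169 mol.
By Henderson-Hasselbalch, pH = pKa + log([A^-]/[HA]) = 7.52 + log(0.001169/0.001607) = 7.52 + (-0.14) = 7.38.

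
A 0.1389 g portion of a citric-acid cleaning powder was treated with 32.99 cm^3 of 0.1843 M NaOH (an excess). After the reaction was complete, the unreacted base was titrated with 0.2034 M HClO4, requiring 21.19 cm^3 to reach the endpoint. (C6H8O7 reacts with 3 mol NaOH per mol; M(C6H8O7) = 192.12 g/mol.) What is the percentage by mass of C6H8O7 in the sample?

81.6%

Total n(NaOH) added = 0.1843 x 0.03299 = 0.006080 mol.
n(HClO4) used = 0.2034 x 0.02119 = 0.004310 mol, which equals the excess n(NaOH).
So n(NaOH) consumed by the sample = 0.006080 - 0.004310 = 0.001770 mol.
n(C6H8O7) = 0.001770 / 3 = 0.0005900 mol.
mass C6H8O7 = 0.0005900 x 192.12 = 0.1134 g, so %C6H8O7 = 0.1134/0.1389 x 100 = 81.6%.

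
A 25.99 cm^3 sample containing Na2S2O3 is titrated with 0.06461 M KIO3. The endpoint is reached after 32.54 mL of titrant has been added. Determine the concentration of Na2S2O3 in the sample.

0.485 M

n(KIO3) = 0.06461 x 0.03254 = 0.002102 mol.
From the balanced equation, 1 mol KIO3 reacts with 6 mol Na2S2O3, so n(Na2S2O3) = 0.002102 x 6/1 = 0.01261 mol.
[Na2S2O3] = 0.01261 / 0.02599 L = 0.485 M.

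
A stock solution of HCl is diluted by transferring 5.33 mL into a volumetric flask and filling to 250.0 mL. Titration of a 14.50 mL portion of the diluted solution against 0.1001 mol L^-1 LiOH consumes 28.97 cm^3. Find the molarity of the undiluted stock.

n(LiOH) = 0.1001 x 0.02897 = 0.002900 mol.
n(HCl) in the aliquot = 0.002900 mol.
[diluted HCl] = 0.002900 / 0.01450 = 0.2000 M.
Dilution factor = 250.0/5.330 = 46.90, so [stock] = 0.2000 x 46.90 = 9.38 M.

9.38 M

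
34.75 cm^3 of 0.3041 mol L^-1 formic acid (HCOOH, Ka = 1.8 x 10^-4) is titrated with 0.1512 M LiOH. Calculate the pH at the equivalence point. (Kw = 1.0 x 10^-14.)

8.37

n(HCOOH) = 0.3041 x 0.03475 = 0.01057 mol; V(LiOH) at equivalence = 0.01057/0.1512 = 0.06989 L.
At equivalence all the acid is converted to HCOO-; total volume = 0.03475 + 0.06989 = 0.1046 L, so [HCOO-] = 0.01057/0.1046 = 0.1010 M.
Kb = Kw/Ka = 1.0e-14 / 1.8 x 10^-4 = 5.56e-11.
[OH^-] = sqrt(Kb x [HCOO-]) = sqrt(5.56e-11 x 0.1010) = 2.37e-6 M.
pOH = 5.63, so pH = 14.00 - 5.63 = 8.37.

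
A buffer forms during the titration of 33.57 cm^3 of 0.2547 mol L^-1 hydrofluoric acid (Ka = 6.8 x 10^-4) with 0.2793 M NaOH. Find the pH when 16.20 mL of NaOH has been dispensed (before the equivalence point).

3.22

Initial n(HF) = 0.2547 x 0.03357 = 0.008550 mol.
n(NaOH) added = 0.2793 x 0.01620 = 0.004525 mol, converting that many moles of HF to F-.
Remaining n(HF) = 0.004026 mol; n(F-) = 0.004525 mol.
By Henderson-Hasselbalch, pH = pKa + log([A^-]/[HA]) = 3.17 + log(0.004525/0.004026) = 3.17 + (+0.05) = 3.22.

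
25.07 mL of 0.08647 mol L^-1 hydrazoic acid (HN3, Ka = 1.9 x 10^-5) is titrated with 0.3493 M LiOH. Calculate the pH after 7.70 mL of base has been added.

12.20

n(acid) = 0.08647 x 0.02507 = 0.002168 mol; n(LiOH) added = 0.3493 x 0.007700 = 0.002690 mol.
Base is in excess by 0.002690 - 0.002168 = 0.0005218 mol in a total volume of 0.03277 L.
[OH^-] = 0.0005218/0.03277 = 0.01592 M, so pOH = 1.80 and pH = 14.00 - 1.80 = 12.20.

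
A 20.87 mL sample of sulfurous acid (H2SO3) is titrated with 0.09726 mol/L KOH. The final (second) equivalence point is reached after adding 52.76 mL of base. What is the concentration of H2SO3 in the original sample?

n(KOH) = 0.09726 x 0.05276 = 0.005131 mol.
At the final (second) equivalence point, 2 mol OH^- react per mol H2SO3, so n(H2SO3) = 0.005131 / 2 = 0.002566 mol.
[H2SO3] = 0.002566 / 0.02087 L = 0.123 M.

0.123 M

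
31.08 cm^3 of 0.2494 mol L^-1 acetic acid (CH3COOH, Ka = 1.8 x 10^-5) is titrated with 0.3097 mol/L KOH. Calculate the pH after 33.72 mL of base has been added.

12.62

n(acid) = 0.2494 x 0.03108 = 0.007751 mol; n(KOH) added = 0.3097 x 0.03372 = 0.01044 mol.
Base is in excess by 0.01044 - 0.007751 = 0.002692 mol in a total volume of 0.06480 L.
[OH^-] = 0.002692/0.06480 = 0.04154 M, so pOH = 1.38 and pH = 14.00 - 1.38 = 12.62.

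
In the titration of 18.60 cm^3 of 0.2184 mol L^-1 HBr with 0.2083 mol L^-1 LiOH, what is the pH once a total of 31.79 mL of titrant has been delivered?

12.71

n(acid) = 0.2184 x 0.01860 = 0.004062 mol; n(LiOH) added = 0.2083 x 0.03179 = 0.006622 mol.
Base is in excess by 0.006622 - 0.004062 = 0.002560 mol in a total volume of 0.05039 L.
[OH^-] = 0.002560/0.05039 = 0.05080 M, so pOH = 1.29 and pH = 14.00 - 1.29 = 12.71.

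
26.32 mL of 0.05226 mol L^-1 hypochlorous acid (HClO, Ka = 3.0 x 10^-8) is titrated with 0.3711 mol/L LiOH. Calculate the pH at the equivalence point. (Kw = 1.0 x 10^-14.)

10.09

n(HClO) = 0.05226 x 0.02632 = 0.001375 mol; V(LiOH) at equivalence = 0.001375/0.3711 = 0.003707 L.
At equivalence all the acid is converted to ClO-; total volume = 0.02632 + 0.003707 = 0.03003 L, so [ClO-] = 0.001375/0.03003 = 0.04581 M.
Kb = Kw/Ka = 1.0e-14 / 3.0 x 10^-8 = 3.33e-7.
[OH^-] = sqrt(Kb x [ClO-]) = sqrt(3.33e-7 x 0.04581) = 0.000124 M.
pOH = 3.91, so pH = 14.00 - 3.91 = 10.09.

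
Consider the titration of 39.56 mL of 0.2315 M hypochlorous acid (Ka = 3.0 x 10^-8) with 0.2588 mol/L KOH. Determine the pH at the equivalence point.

10.30

n(HClO) = 0.2315 x 0.03956 = 0.009158 mol; V(KOH) at equivalence = 0.009158/0.2588 = 0.03539 L.
At equivalence all the acid is converted to ClO-; total volume = 0.03956 + 0.03539 = 0.07495 L, so [ClO-] = 0.009158/0.07495 = 0.1222 M.
Kb = Kw/Ka = 1.0e-14 / 3.0 x 10^-8 = 3.33e-7.
[OH^-] = sqrt(Kb x [ClO-]) = sqrt(3.33e-7 x 0.1222) = 0.000202 M.
pOH = 3.70, so pH = 14.00 - 3.70 = 10.30.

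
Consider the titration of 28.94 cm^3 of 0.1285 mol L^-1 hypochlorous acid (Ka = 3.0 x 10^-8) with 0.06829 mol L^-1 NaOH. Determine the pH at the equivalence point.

10.09

n(HClO) = 0.1285 x 0.02894 = 0.003719 mol; V(NaOH) at equivalence = 0.003719/0.06829 = 0.05446 L.
At equivalence all the acid is converted to ClO-; total volume = 0.02894 + 0.05446 = 0.08340 L, so [ClO-] = 0.003719/0.08340 = 0.04459 M.
Kb = Kw/Ka = 1.0e-14 / 3.0 x 10^-8 = 3.33e-7.
[OH^-] = sqrt(Kb x [ClO-]) = sqrt(3.33e-7 x 0.04459) = 0.000122 M.
pOH = 3.91, so pH = 14.00 - 3.91 = 10.09.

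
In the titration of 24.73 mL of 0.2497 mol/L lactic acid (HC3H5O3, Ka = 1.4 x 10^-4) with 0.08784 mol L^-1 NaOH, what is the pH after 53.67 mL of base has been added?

Initial n(HC3H5O3) = 0.2497 x 0.02473 = 0.006175 mol.
n(NaOH) added = 0.08784 x 0.05367 = 0.004714 mol, converting that many moles of HC3H5O3 to C3H5O3-.
Remaining n(HC3H5O3) = 0.001461 mol; n(C3H5O3-) = 0.004714 mol.
By Henderson-Hasselbalch, pH = pKa + log([A^-]/[HA]) = 3.85 + log(0.004714/0.001461) = 3.85 + (+0.51) = 4.36.

4.36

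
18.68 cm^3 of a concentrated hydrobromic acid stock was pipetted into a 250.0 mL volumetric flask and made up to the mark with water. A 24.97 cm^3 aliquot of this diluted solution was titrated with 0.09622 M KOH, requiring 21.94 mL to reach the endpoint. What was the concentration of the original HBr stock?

1.13 M

n(KOH) = 0.09622 x 0.02194 = 0.002111 mol.
n(HBr) in the aliquot = 0.002111 mol.
[diluted HBr] = 0.002111 / 0.02497 = 0.08454 M.
Dilution factor = 250.0/18.68 = 13.38, so [stock] = 0.08454 x 13.38 = 1.13 M.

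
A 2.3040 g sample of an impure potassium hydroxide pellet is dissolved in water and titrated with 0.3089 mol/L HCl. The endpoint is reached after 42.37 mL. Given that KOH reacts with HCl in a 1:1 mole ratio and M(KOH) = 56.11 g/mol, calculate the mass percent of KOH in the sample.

31.9%

n(HCl) = 0.3089 x 0.04237 = 0.01309 mol.
n(KOH) = 0.01309 / 1 = 0.01309 mol.
mass of KOH = 0.01309 x 56.11 = 0.7344 g.
% purity = 0.7344 / 2.3040 x 100 = 31.9%.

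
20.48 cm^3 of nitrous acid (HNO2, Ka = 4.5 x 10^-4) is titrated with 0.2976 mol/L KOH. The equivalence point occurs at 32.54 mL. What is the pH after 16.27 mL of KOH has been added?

16.27 mL is exactly half the equivalence volume (32.54/2), i.e. the half-equivalence point.
There, n(HA) = n(A^-), so pH = pKa = -log(4.5 x 10^-4) = 3.35.

3.35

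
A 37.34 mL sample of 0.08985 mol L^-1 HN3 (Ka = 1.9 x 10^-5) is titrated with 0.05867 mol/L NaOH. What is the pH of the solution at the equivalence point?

n(HN3) = 0.08985 x 0.03734 = 0.003355 mol; V(NaOH) at equivalence = 0.003355/0.05867 = 0.05718 L.
At equivalence all the acid is converted to N3-; total volume = 0.03734 + 0.05718 = 0.09452 L, so [N3-] = 0.003355/0.09452 = 0.03549 M.
Kb = Kw/Ka = 1.0e-14 / 1.9 x 10^-5 = 5.26e-10.
[OH^-] = sqrt(Kb x [N3-]) = sqrt(5.26e-10 x 0.03549) = 4.32e-6 M.
pOH = 5.36, so pH = 14.00 - 5.36 = 8.64.

8.64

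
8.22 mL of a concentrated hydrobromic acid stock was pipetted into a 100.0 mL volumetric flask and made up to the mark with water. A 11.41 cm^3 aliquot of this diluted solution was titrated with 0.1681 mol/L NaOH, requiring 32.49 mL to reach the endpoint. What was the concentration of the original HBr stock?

n(NaOH) = 0.1681 x 0.03249 = 0.005462 mol.
n(HBr) in the aliquot = 0.005462 mol.
[diluted HBr] = 0.005462 / 0.01141 = 0.4787 M.
Dilution factor = 100.0/8.220 = 12.17, so [stock] = 0.4787 x 12.17 = 5.82 M.

5.82 M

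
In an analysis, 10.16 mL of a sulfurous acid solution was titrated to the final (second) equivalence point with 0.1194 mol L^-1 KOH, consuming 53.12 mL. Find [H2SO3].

0.312 M

n(KOH) = 0.1194 x 0.05312 = 0.006343 mol.
At the final (second) equivalence point, 2 mol OH^- react per mol H2SO3, so n(H2SO3) = 0.006343 / 2 = 0.003171 mol.
[H2SO3] = 0.003171 / 0.01016 L = 0.312 M.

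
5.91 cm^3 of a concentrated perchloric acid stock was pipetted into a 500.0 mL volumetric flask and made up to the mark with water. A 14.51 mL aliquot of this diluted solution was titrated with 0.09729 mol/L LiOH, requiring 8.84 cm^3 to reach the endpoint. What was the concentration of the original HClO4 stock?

n(LiOH) = 0.09729 x 0.008840 = 0.0008600 mol.
n(HClO4) in the aliquot = 0.0008600 mol.
[diluted HClO4] = 0.0008600 / 0.01451 = 0.05927 M.
Dilution factor = 500.0/5.910 = 84.60, so [stock] = 0.05927 x 84.60 = 5.01 M.

5.01 M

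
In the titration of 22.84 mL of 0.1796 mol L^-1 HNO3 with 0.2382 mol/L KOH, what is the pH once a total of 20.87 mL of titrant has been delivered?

12.30

n(acid) = 0.1796 x 0.02284 = 0.004102 mol; n(KOH) added = 0.2382 x 0.02087 = 0.004971 mol.
Base is in excess by 0.004971 - 0.004102 = 0.0008692 mol in a total volume of 0.04371 L.
[OH^-] = 0.0008692/0.04371 = 0.01988 M, so pOH = 1.70 and pH = 14.00 - 1.70 = 12.30.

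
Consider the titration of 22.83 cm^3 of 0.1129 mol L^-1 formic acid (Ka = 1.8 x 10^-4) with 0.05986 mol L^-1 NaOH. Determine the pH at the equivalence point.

n(HCOOH) = 0.1129 x 0.02283 = 0.002578 mol; V(NaOH) at equivalence = 0.002578/0.05986 = 0.04306 L.
At equivalence all the acid is converted to HCOO-; total volume = 0.02283 + 0.04306 = 0.06589 L, so [HCOO-] = 0.002578/0.06589 = 0.03912 M.
Kb = Kw/Ka = 1.0e-14 / 1.8 x 10^-4 = 5.56e-11.
[OH^-] = sqrt(Kb x [HCOO-]) = sqrt(5.56e-11 x 0.03912) = 1.47e-6 M.
pOH = 5.83, so pH = 14.00 - 5.83 = 8.17.

8.17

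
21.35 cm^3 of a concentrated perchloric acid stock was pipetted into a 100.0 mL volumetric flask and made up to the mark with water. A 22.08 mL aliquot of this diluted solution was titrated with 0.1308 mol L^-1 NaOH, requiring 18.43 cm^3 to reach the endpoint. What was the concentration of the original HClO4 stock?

0.511 M

n(NaOH) = 0.1308 x 0.01843 = 0.002411 mol.
n(HClO4) in the aliquot = 0.002411 mol.
[diluted HClO4] = 0.002411 / 0.02208 = 0.1092 M.
Dilution factor = 100.0/21.35 = 4.684, so [stock] = 0.1092 x 4.684 = 0.511 M.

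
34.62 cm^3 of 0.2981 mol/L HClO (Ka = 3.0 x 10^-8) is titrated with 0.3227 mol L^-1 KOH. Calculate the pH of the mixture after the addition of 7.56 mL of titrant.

7.01

Initial n(HClO) = 0.2981 x 0.03462 = 0.01032 mol.
n(KOH) added = 0.3227 x 0.007560 = 0.002440 mol, converting that many moles of HClO to ClO-.
Remaining n(HClO) = 0.007881 mol; n(ClO-) = 0.002440 mol.
By Henderson-Hasselbalch, pH = pKa + log([A^-]/[HA]) = 7.52 + log(0.002440/0.007881) = 7.52 + (-0.51) = 7.01.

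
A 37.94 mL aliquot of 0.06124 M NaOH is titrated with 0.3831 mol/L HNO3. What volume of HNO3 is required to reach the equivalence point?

6.06 mL

n(NaOH) = 0.06124 mol/L x 0.03794 L = 0.002323 mol.
At equivalence n(HNO3) = n(NaOH) = 0.002323 mol.
V(HNO3) = 0.002323 / 0.3831 = 0.006065 L = 6.06 mL.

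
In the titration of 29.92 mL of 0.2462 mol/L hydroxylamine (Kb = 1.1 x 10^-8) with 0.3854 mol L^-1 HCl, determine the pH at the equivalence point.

n(NH2OH) = 0.2462 x 0.02992 = 0.007366 mol; V(HCl) at equivalence = 0.007366/0.3854 = 0.01911 L.
At equivalence the base is fully converted to NH3OH+; total volume = 0.04903 L, so [NH3OH+] = 0.007366/0.04903 = 0.1502 M.
Ka(NH3OH+) = Kw/Kb = 1.0e-14 / 1.1 x 10^-8 = 9.09e-7.
[H^+] = sqrt(Ka x [NH3OH+]) = sqrt(9.09e-7 x 0.1502) = 0.000370 M.
pH = -log(0.000370) = 3.43.

3.43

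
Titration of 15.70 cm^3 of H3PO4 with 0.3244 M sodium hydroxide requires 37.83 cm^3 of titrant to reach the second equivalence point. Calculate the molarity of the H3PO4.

0.391 M

n(NaOH) = 0.3244 x 0.03783 = 0.01227 mol.
At the second equivalence point, 2 mol OH^- react per mol H3PO4, so n(H3PO4) = 0.01227 / 2 = 0.006136 mol.
[H3PO4] = 0.006136 / 0.01570 L = 0.391 M.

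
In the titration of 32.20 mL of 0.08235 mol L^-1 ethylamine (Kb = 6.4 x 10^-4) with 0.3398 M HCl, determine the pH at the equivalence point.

n(C2H5NH2) = 0.08235 x 0.03220 = 0.002652 mol; V(HCl) at equivalence = 0.002652/0.3398 = 0.007804 L.
At equivalence the base is fully converted to C2H5NH3+; total volume = 0.04000 L, so [C2H5NH3+] = 0.002652/0.04000 = 0.06629 M.
Ka(C2H5NH3+) = Kw/Kb = 1.0e-14 / 6.4 x 10^-4 = 1.56e-11.
[H^+] = sqrt(Ka x [C2H5NH3+]) = sqrt(1.56e-11 x 0.06629) = 1.02e-6 M.
pH = -log(1.02e-6) = 5.99.

5.99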